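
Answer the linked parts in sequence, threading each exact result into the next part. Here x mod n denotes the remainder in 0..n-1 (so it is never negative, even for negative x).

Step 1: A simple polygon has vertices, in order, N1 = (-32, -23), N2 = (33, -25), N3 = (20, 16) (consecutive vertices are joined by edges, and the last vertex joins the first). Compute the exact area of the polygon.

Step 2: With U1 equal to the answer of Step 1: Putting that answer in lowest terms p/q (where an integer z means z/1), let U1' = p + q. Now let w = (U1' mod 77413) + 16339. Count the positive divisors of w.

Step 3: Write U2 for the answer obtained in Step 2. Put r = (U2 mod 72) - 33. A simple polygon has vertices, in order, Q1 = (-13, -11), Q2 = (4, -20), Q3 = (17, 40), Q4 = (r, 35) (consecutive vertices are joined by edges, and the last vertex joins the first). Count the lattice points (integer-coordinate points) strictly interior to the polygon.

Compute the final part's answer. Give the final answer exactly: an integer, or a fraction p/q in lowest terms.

1155

Step 1: cross terms: (-32*-25 - 33*-23)=1559, (33*16 - 20*-25)=1028, (20*-23 - -32*16)=52; twice the area = |2639| = 2639; area = 2639/2; answer 2639/2
Step 2: U1 = 2639/2; threaded value p + q = 2641; w = 18980; 18980 = 2^2 * 5 * 13 * 73; number of divisors = (2+1) * (1+1) * (1+1) * (1+1) = 24; answer 24
Step 3: U2 = 24; r = -9; cross terms: (-13*-20 - 4*-11)=304, (4*40 - 17*-20)=500, (17*35 - -9*40)=955, (-9*-11 - -13*35)=554; twice the area = |2313| = 2313; area = 2313/2; boundary points = 1 + 1 + 1 + 2 = 5; strictly interior points = area - boundary/2 + 1 = 1155; answer 1155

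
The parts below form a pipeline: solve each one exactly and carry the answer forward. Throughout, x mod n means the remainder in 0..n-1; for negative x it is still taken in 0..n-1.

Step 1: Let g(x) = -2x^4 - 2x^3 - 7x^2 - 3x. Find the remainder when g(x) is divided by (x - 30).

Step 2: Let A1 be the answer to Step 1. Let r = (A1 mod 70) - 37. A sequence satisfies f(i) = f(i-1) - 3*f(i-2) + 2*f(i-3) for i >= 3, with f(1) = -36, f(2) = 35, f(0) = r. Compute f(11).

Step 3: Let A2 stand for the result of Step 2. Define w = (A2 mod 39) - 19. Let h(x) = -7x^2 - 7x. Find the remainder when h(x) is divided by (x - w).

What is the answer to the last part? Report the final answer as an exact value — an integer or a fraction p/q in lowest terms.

Step 1: remainder = value at the root: -2*(30)^4 - 2*(30)^3 - 7*(30)^2 - 3*(30)^1 = (-1620000) + (-54000) + (-6300) + (-90) = -1680390; answer -1680390
Step 2: A1 = -1680390; r = -7; f(3) = 1*(35) - 3*(-36) + 2*(-7) = 129; iterating: f(3)=129, f(4)=-48, f(5)=-365, f(6)=37, f(7)=1036, f(8)=195, f(9)=-2839, f(10)=-1352, f(11)=7555; answer 7555
Step 3: A2 = 7555; w = 9; remainder = value at the root: -7*(9)^2 - 7*(9)^1 = (-567) + (-63) = -630; answer -630

-630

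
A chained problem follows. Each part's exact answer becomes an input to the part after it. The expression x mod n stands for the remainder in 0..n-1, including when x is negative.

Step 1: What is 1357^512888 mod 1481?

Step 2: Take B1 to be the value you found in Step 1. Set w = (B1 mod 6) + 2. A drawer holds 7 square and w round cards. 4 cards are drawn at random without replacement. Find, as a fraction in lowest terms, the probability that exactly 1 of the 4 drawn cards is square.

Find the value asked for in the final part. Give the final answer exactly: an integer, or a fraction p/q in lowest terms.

14/99

Step 1: squarings mod 1481: 1357^1=1357, 1357^2=566, 1357^4=460, 1357^8=1298, 1357^16=907, 1357^32=694, 1357^64=311, 1357^128=456, 1357^256=596, 1357^512=1257, 1357^1024=1303, 1357^2048=583, 1357^4096=740, 1357^8192=1111, 1357^16384=648, 1357^32768=781, 1357^65536=1270, 1357^131072=91, 1357^262144=876; 1357^512888 = 1357^8 * 1357^16 * 1357^32 * 1357^64 * 1357^256 * 1357^512 * 1357^4096 * 1357^16384 * 1357^32768 * 1357^65536 * 1357^131072 * 1357^262144 = 597 (mod 1481); answer 597
Step 2: B1 = 597; w = 5; total draws C(12,4) = 495; favorable C(7,1)*C(5,3) = 70; P = 14/99; answer 14/99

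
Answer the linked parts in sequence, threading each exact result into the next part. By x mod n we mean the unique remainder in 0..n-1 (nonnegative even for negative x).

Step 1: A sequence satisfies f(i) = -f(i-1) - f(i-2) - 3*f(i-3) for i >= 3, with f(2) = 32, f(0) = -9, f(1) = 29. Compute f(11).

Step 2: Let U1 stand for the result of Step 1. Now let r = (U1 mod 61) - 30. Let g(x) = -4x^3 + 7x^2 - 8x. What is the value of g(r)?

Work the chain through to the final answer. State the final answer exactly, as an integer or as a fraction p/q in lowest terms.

Step 1: f(3) = -1*(32) - 1*(29) - 3*(-9) = -34; iterating: f(3)=-34, f(4)=-85, f(5)=23, f(6)=164, f(7)=68, f(8)=-301, f(9)=-259, f(10)=356, f(11)=806; answer 806
Step 2: U1 = 806; r = -17; -4*(-17)^3 + 7*(-17)^2 - 8*(-17)^1 = (19652) + (2023) + (136) = 21811; answer 21811

21811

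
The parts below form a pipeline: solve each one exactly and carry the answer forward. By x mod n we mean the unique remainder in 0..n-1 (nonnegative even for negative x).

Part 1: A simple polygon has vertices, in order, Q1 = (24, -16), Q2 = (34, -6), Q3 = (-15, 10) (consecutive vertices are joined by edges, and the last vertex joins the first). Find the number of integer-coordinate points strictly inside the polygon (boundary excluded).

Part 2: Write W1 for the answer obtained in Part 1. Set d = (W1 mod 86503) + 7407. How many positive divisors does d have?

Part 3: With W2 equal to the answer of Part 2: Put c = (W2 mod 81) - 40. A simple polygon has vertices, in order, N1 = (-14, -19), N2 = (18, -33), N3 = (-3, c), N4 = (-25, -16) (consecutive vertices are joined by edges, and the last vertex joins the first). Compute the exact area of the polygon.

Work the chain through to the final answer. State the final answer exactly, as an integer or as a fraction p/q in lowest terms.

Part 1: cross terms: (24*-6 - 34*-16)=400, (34*10 - -15*-6)=250, (-15*-16 - 24*10)=0; twice the area = |650| = 650; area = 325; boundary points = 10 + 1 + 13 = 24; strictly interior points = area - boundary/2 + 1 = 314; answer 314
Part 2: W1 = 314; d = 7721; 7721 = 7 * 1103; number of divisors = (1+1) * (1+1) = 4; answer 4
Part 3: W2 = 4; c = -36; cross terms: (-14*-33 - 18*-19)=804, (18*-36 - -3*-33)=-747, (-3*-16 - -25*-36)=-852, (-25*-19 - -14*-16)=251; twice the area = |-544| = 544; area = 272; answer 272

272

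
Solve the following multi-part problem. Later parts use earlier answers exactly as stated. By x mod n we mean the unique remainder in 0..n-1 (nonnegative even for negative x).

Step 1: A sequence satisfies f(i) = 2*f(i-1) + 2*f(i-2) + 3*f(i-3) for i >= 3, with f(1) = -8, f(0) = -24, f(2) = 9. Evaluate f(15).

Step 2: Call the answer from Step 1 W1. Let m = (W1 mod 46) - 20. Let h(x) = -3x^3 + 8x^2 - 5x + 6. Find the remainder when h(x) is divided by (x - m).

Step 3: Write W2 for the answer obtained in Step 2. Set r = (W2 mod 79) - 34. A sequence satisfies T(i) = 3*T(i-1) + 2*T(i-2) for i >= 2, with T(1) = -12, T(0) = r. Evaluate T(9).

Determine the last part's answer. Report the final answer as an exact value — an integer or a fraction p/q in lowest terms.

-645096

Step 1: f(3) = 2*(9) + 2*(-8) + 3*(-24) = -70; iterating: f(3)=-70, f(4)=-146, f(5)=-405, f(6)=-1312, f(7)=-3872, f(8)=-11583, f(9)=-34846, f(10)=-104474, f(11)=-313389, f(12)=-940264, f(13)=-2820728, f(14)=-8462151, f(15)=-25386550; answer -25386550
Step 2: W1 = -25386550; m = 2; remainder = value at the root: -3*(2)^3 + 8*(2)^2 - 5*(2)^1 + 6 = (-24) + (32) + (-10) + (6) = 4; answer 4
Step 3: W2 = 4; r = -30; T(2) = 3*(-12) + 2*(-30) = -96; iterating: T(2)=-96, T(3)=-312, T(4)=-1128, T(5)=-4008, T(6)=-14280, T(7)=-50856, T(8)=-181128, T(9)=-645096; answer -645096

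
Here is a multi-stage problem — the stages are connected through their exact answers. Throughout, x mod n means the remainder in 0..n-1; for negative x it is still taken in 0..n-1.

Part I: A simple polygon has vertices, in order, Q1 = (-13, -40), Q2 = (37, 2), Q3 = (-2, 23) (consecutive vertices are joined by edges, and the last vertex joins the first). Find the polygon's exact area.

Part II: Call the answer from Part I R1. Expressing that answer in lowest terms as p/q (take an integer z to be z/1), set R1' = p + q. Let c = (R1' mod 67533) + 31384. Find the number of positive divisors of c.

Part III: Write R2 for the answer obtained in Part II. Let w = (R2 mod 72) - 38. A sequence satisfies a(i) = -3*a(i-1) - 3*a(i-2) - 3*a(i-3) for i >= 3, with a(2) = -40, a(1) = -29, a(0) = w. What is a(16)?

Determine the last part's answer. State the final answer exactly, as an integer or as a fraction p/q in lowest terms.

-10361034

Part I: cross terms: (-13*2 - 37*-40)=1454, (37*23 - -2*2)=855, (-2*-40 - -13*23)=379; twice the area = |2688| = 2688; area = 1344; answer 1344
Part II: R1 = 1344; threaded value p + q = 1345; c = 32729; 32729 = 23 * 1423; number of divisors = (1+1) * (1+1) = 4; answer 4
Part III: R2 = 4; w = -34; a(3) = -3*(-40) - 3*(-29) - 3*(-34) = 309; iterating: a(3)=309, a(4)=-720, a(5)=1353, a(6)=-2826, a(7)=6579, a(8)=-15318, a(9)=34695, a(10)=-77868, a(11)=175473, a(12)=-396900, a(13)=897885, a(14)=-2029374, a(15)=4585167, a(16)=-10361034; answer -10361034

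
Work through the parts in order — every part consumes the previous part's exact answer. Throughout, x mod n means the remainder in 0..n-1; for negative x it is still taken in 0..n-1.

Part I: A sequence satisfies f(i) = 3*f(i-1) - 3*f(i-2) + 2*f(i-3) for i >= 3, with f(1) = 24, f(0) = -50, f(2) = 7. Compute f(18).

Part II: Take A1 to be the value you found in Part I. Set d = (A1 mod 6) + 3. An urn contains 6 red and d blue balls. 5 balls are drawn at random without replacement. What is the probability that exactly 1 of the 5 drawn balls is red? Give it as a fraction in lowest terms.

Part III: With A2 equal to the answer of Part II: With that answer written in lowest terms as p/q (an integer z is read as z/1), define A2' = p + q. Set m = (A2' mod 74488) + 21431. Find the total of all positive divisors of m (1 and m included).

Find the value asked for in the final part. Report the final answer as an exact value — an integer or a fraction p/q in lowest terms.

46566

Part I: f(3) = 3*(7) - 3*(24) + 2*(-50) = -151; iterating: f(3)=-151, f(4)=-426, f(5)=-811, f(6)=-1457, f(7)=-2790, f(8)=-5621, f(9)=-11407, f(10)=-22938, f(11)=-45835, f(12)=-91505, f(13)=-182886, f(14)=-365813, f(15)=-731791, f(16)=-1463706, f(17)=-2927371, f(18)=-5854577; answer -5854577
Part II: A1 = -5854577; d = 4; total draws C(10,5) = 252; favorable C(6,1)*C(4,4) = 6; P = 1/42; answer 1/42
Part III: A2 = 1/42; threaded value p + q = 43; m = 21474; 21474 = 2 * 3^2 * 1193; sigma = (1 + 2) * (1 + 3 + 9) * (1 + 1193) = 3 * 13 * 1194 = 46566; answer 46566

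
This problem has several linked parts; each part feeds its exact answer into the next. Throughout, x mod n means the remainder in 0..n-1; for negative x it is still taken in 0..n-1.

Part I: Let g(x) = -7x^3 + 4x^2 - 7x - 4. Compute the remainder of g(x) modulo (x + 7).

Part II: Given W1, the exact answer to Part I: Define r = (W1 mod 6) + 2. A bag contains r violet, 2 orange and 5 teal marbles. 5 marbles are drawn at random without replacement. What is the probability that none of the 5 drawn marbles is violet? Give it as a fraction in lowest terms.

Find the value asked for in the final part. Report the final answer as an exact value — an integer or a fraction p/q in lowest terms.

1/22

Part I: remainder = value at the root: -7*(-7)^3 + 4*(-7)^2 - 7*(-7)^1 - 4 = (2401) + (196) + (49) + (-4) = 2642; answer 2642
Part II: W1 = 2642; r = 4; total draws C(11,5) = 462; favorable C(7,5) = 21; P = 1/22; answer 1/22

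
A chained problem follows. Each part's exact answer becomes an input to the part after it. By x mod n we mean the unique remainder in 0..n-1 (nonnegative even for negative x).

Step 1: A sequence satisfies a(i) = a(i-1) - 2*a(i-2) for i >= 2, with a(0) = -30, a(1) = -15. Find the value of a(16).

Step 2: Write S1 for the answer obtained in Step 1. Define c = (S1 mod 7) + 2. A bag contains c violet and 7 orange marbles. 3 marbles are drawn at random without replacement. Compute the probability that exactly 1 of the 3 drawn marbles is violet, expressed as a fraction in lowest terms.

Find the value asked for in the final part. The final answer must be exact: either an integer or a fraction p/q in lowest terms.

24/65

Step 1: a(2) = 1*(-15) - 2*(-30) = 45; iterating: a(2)=45, a(3)=75, a(4)=-15, a(5)=-165, a(6)=-135, a(7)=195, a(8)=465, a(9)=75, a(10)=-855, a(11)=-1005, a(12)=705, a(13)=2715, a(14)=1305, a(15)=-4125, a(16)=-6735; answer -6735
Step 2: S1 = -6735; c = 8; total draws C(15,3) = 455; favorable C(8,1)*C(7,2) = 168; P = 24/65; answer 24/65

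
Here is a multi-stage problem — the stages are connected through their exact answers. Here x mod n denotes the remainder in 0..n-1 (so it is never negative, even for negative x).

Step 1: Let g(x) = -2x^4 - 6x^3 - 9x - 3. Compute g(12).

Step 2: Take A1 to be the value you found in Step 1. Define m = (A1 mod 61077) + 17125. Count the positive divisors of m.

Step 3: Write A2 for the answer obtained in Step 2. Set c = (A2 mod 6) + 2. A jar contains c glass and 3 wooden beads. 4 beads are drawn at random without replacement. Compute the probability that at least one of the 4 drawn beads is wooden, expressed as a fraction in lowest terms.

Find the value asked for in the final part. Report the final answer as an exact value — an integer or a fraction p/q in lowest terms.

34/35

Step 1: -2*(12)^4 - 6*(12)^3 - 9*(12)^1 - 3 = (-41472) + (-10368) + (-108) + (-3) = -51951; answer -51951
Step 2: A1 = -51951; m = 26251; 26251 is prime, so its only divisors are 1 and 26251; count = 2; answer 2
Step 3: A2 = 2; c = 4; total draws C(7,4) = 35; complement C(4,4) = 1; favorable 35 - 1 = 34; P = 34/35; answer 34/35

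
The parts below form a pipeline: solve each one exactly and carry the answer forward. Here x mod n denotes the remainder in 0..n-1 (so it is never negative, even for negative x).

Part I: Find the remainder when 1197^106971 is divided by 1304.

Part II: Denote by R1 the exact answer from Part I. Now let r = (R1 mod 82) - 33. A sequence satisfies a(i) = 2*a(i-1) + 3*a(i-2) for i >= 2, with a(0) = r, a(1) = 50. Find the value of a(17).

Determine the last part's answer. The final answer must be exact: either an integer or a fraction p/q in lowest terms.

Part I: squarings mod 1304: 1197^1=1197, 1197^2=1017, 1197^4=217, 1197^8=145, 1197^16=161, 1197^32=1145, 1197^64=505, 1197^128=745, 1197^256=825, 1197^512=1241, 1197^1024=57, 1197^2048=641, 1197^4096=121, 1197^8192=297, 1197^16384=841, 1197^32768=513, 1197^65536=1065; 1197^106971 = 1197^1 * 1197^2 * 1197^8 * 1197^16 * 1197^64 * 1197^128 * 1197^256 * 1197^8192 * 1197^32768 * 1197^65536 = 621 (mod 1304); answer 621
Part II: R1 = 621; r = 14; a(2) = 2*(50) + 3*(14) = 142; iterating: a(2)=142, a(3)=434, a(4)=1294, a(5)=3890, a(6)=11662, a(7)=34994, a(8)=104974, a(9)=314930, a(10)=944782, a(11)=2834354, a(12)=8503054, a(13)=25509170, a(14)=76527502, a(15)=229582514, a(16)=688747534, a(17)=2066242610; answer 2066242610

2066242610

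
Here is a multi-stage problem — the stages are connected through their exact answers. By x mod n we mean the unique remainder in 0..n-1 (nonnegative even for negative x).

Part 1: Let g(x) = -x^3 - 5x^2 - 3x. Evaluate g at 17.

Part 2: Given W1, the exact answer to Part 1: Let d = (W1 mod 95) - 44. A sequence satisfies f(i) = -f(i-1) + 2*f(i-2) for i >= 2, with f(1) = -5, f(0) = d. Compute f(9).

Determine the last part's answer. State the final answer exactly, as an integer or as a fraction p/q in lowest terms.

-2045

Part 1: -1*(17)^3 - 5*(17)^2 - 3*(17)^1 = (-4913) + (-1445) + (-51) = -6409; answer -6409
Part 2: W1 = -6409; d = 7; f(2) = -1*(-5) + 2*(7) = 19; iterating: f(2)=19, f(3)=-29, f(4)=67, f(5)=-125, f(6)=259, f(7)=-509, f(8)=1027, f(9)=-2045; answer -2045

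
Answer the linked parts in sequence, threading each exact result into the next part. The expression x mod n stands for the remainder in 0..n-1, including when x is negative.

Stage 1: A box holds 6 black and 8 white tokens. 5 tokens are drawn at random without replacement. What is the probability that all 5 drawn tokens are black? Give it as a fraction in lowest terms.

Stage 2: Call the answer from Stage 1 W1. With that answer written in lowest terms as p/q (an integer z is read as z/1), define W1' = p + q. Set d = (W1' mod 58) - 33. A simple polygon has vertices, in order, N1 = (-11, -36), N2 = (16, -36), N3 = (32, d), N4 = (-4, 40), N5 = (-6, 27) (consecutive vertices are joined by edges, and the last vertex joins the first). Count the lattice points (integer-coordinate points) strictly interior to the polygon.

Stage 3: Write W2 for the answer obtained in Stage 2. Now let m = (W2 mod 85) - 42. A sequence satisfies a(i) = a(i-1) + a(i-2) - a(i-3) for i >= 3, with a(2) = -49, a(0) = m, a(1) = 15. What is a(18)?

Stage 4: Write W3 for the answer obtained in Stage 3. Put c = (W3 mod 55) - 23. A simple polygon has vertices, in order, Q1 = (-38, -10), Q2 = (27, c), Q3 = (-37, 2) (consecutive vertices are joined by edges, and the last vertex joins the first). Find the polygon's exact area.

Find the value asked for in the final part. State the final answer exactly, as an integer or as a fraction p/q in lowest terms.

Stage 1: total draws C(14,5) = 2002; favorable C(6,5) = 6; P = 3/1001; answer 3/1001
Stage 2: W1 = 3/1001; threaded value p + q = 1004; d = -15; cross terms: (-11*-36 - 16*-36)=972, (16*-15 - 32*-36)=912, (32*40 - -4*-15)=1220, (-4*27 - -6*40)=132, (-6*-36 - -11*27)=513; twice the area = |3749| = 3749; area = 3749/2; boundary points = 27 + 1 + 1 + 1 + 1 = 31; strictly interior points = area - boundary/2 + 1 = 1860; answer 1860
Stage 3: W2 = 1860; m = 33; a(3) = 1*(-49) + 1*(15) - 1*(33) = -67; iterating: a(3)=-67, a(4)=-131, a(5)=-149, a(6)=-213, a(7)=-231, a(8)=-295, a(9)=-313, a(10)=-377, a(11)=-395, a(12)=-459, a(13)=-477, a(14)=-541, a(15)=-559, a(16)=-623, a(17)=-641, a(18)=-705; answer -705
Stage 4: W3 = -705; c = -13; cross terms: (-38*-13 - 27*-10)=764, (27*2 - -37*-13)=-427, (-37*-10 - -38*2)=446; twice the area = |783| = 783; area = 783/2; answer 783/2

783/2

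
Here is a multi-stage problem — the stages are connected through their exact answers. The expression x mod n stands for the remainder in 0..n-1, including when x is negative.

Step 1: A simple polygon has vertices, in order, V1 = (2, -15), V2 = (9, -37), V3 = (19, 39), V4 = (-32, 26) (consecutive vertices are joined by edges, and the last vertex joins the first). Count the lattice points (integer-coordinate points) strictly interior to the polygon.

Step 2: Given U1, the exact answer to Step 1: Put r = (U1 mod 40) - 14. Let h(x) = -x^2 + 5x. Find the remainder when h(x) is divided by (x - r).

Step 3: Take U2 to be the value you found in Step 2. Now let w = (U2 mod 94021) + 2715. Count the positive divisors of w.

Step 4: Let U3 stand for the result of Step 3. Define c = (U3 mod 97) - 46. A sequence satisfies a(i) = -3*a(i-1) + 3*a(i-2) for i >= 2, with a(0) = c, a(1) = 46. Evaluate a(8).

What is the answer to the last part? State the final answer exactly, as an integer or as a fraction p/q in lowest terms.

Step 1: cross terms: (2*-37 - 9*-15)=61, (9*39 - 19*-37)=1054, (19*26 - -32*39)=1742, (-32*-15 - 2*26)=428; twice the area = |3285| = 3285; area = 3285/2; boundary points = 1 + 2 + 1 + 1 = 5; strictly interior points = area - boundary/2 + 1 = 1641; answer 1641
Step 2: U1 = 1641; r = -13; remainder = value at the root: -1*(-13)^2 + 5*(-13)^1 = (-169) + (-65) = -234; answer -234
Step 3: U2 = -234; w = 96502; 96502 = 2 * 7 * 61 * 113; number of divisors = (1+1) * (1+1) * (1+1) * (1+1) = 16; answer 16
Step 4: U3 = 16; c = -30; a(2) = -3*(46) + 3*(-30) = -228; iterating: a(2)=-228, a(3)=822, a(4)=-3150, a(5)=11916, a(6)=-45198, a(7)=171342, a(8)=-649620; answer -649620

-649620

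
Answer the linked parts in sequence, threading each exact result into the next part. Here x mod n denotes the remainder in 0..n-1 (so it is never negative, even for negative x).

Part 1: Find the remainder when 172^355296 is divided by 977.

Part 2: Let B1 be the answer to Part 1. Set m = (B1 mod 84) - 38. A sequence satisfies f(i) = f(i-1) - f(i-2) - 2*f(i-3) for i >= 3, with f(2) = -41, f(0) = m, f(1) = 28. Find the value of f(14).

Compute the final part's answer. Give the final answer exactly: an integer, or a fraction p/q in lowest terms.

6259

Part 1: squarings mod 977: 172^1=172, 172^2=274, 172^4=824, 172^8=938, 172^16=544, 172^32=882, 172^64=232, 172^128=89, 172^256=105, 172^512=278, 172^1024=101, 172^2048=431, 172^4096=131, 172^8192=552, 172^16384=857, 172^32768=722, 172^65536=543, 172^131072=772, 172^262144=14; 172^355296 = 172^32 * 172^64 * 172^128 * 172^256 * 172^512 * 172^2048 * 172^8192 * 172^16384 * 172^65536 * 172^262144 = 882 (mod 977); answer 882
Part 2: B1 = 882; m = 4; f(3) = 1*(-41) - 1*(28) - 2*(4) = -77; iterating: f(3)=-77, f(4)=-92, f(5)=67, f(6)=313, f(7)=430, f(8)=-17, f(9)=-1073, f(10)=-1916, f(11)=-809, f(12)=3253, f(13)=7894, f(14)=6259; answer 6259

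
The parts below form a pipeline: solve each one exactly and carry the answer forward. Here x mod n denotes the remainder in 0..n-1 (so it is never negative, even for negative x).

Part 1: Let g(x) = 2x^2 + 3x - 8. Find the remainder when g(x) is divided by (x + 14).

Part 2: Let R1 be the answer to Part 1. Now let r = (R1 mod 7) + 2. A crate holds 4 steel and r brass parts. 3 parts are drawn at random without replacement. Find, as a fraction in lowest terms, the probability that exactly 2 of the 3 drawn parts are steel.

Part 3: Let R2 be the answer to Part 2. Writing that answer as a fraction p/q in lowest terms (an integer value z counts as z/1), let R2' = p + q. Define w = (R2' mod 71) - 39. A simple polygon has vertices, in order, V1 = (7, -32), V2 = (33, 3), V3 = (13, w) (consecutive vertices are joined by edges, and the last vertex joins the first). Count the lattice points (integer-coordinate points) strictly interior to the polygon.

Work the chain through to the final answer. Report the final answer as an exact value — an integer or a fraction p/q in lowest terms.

670

Part 1: remainder = value at the root: 2*(-14)^2 + 3*(-14)^1 - 8 = (392) + (-42) + (-8) = 342; answer 342
Part 2: R1 = 342; r = 8; total draws C(12,3) = 220; favorable C(4,2)*C(8,1) = 48; P = 12/55; answer 12/55
Part 3: R2 = 12/55; threaded value p + q = 67; w = 28; cross terms: (7*3 - 33*-32)=1077, (33*28 - 13*3)=885, (13*-32 - 7*28)=-612; twice the area = |1350| = 1350; area = 675; boundary points = 1 + 5 + 6 = 12; strictly interior points = area - boundary/2 + 1 = 670; answer 670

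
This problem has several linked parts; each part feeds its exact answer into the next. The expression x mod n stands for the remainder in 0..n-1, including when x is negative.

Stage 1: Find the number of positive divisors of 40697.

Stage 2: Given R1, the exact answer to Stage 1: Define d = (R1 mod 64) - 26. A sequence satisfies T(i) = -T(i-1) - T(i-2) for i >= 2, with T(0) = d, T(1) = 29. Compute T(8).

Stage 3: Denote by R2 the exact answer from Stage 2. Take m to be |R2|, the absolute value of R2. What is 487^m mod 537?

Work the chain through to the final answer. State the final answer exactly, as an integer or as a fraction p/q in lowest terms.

169

Stage 1: 40697 is prime, so its only divisors are 1 and 40697; count = 2; answer 2
Stage 2: R1 = 2; d = -24; T(2) = -1*(29) - 1*(-24) = -5; iterating: T(2)=-5, T(3)=-24, T(4)=29, T(5)=-5, T(6)=-24, T(7)=29, T(8)=-5; answer -5
Stage 3: R2 = -5; m = 5; squarings mod 537: 487^1=487, 487^2=352, 487^4=394; 487^5 = 487^1 * 487^4 = 169 (mod 537); answer 169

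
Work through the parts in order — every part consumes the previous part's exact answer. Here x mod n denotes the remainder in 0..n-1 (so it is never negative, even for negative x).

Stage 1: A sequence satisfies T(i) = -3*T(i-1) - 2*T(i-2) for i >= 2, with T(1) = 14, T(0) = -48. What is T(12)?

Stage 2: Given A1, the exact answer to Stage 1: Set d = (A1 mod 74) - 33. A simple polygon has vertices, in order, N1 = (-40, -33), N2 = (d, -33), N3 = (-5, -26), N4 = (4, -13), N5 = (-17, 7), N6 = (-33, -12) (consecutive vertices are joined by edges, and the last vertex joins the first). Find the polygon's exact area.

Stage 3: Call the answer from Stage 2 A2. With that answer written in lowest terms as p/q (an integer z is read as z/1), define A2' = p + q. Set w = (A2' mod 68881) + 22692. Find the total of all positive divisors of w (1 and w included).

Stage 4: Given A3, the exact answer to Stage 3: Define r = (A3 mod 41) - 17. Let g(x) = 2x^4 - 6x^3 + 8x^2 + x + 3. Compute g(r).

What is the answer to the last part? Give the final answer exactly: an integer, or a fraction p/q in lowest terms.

108563

Stage 1: T(2) = -3*(14) - 2*(-48) = 54; iterating: T(2)=54, T(3)=-190, T(4)=462, T(5)=-1006, T(6)=2094, T(7)=-4270, T(8)=8622, T(9)=-17326, T(10)=34734, T(11)=-69550, T(12)=139182; answer 139182
Stage 2: A1 = 139182; d = 29; cross terms: (-40*-33 - 29*-33)=2277, (29*-26 - -5*-33)=-919, (-5*-13 - 4*-26)=169, (4*7 - -17*-13)=-193, (-17*-12 - -33*7)=435, (-33*-33 - -40*-12)=609; twice the area = |2378| = 2378; area = 1189; answer 1189
Stage 3: A2 = 1189; threaded value p + q = 1190; w = 23882; 23882 = 2 * 11941; sigma = (1 + 2) * (1 + 11941) = 3 * 11942 = 35826; answer 35826
Stage 4: A3 = 35826; r = 16; 2*(16)^4 - 6*(16)^3 + 8*(16)^2 + 1*(16)^1 + 3 = (131072) + (-24576) + (2048) + (16) + (3) = 108563; answer 108563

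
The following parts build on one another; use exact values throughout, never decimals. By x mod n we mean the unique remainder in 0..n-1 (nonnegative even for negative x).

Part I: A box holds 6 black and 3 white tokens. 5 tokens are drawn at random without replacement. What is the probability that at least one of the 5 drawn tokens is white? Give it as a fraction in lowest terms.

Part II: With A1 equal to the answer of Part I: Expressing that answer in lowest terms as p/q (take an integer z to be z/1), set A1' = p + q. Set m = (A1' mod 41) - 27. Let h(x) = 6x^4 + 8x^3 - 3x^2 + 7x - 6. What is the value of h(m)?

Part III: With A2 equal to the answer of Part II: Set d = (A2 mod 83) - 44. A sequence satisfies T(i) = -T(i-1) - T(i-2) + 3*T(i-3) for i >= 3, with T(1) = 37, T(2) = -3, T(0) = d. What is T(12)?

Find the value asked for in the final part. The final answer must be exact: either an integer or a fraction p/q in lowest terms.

2747

Part I: total draws C(9,5) = 126; complement C(6,5) = 6; favorable 126 - 6 = 120; P = 20/21; answer 20/21
Part II: A1 = 20/21; threaded value p + q = 41; m = -27; 6*(-27)^4 + 8*(-27)^3 - 3*(-27)^2 + 7*(-27)^1 - 6 = (3188646) + (-157464) + (-2187) + (-189) + (-6) = 3028800; answer 3028800
Part III: A2 = 3028800; d = 3; T(3) = -1*(-3) - 1*(37) + 3*(3) = -25; iterating: T(3)=-25, T(4)=139, T(5)=-123, T(6)=-91, T(7)=631, T(8)=-909, T(9)=5, T(10)=2797, T(11)=-5529, T(12)=2747; answer 2747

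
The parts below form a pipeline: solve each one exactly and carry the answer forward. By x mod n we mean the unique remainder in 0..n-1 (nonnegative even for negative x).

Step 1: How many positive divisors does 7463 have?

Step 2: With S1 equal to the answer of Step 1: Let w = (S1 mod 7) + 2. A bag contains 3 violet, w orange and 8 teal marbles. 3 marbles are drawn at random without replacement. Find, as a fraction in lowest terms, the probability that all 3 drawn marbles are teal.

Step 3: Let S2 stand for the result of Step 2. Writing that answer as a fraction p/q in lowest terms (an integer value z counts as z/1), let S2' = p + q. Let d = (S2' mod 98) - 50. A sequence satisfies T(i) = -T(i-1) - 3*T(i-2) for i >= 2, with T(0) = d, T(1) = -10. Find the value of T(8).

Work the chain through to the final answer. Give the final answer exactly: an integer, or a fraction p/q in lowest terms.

-1988

Step 1: 7463 = 17 * 439; number of divisors = (1+1) * (1+1) = 4; answer 4
Step 2: S1 = 4; w = 6; total draws C(17,3) = 680; favorable C(8,3) = 56; P = 7/85; answer 7/85
Step 3: S2 = 7/85; threaded value p + q = 92; d = 42; T(2) = -1*(-10) - 3*(42) = -116; iterating: T(2)=-116, T(3)=146, T(4)=202, T(5)=-640, T(6)=34, T(7)=1886, T(8)=-1988; answer -1988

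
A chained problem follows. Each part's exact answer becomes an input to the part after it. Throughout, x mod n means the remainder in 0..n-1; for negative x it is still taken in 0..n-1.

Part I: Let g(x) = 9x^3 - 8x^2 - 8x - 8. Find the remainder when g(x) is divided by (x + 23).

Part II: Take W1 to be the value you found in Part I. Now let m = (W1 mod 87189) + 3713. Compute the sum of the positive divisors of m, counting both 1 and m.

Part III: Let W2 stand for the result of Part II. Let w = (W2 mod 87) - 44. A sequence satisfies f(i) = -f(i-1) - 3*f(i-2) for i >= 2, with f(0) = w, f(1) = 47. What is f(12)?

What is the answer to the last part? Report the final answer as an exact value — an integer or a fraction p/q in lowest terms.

Part I: remainder = value at the root: 9*(-23)^3 - 8*(-23)^2 - 8*(-23)^1 - 8 = (-109503) + (-4232) + (184) + (-8) = -113559; answer -113559
Part II: W1 = -113559; m = 64532; 64532 = 2^2 * 13 * 17 * 73; sigma = (1 + 2 + 4) * (1 + 13) * (1 + 17) * (1 + 73) = 7 * 14 * 18 * 74 = 130536; answer 130536
Part III: W2 = 130536; w = -8; f(2) = -1*(47) - 3*(-8) = -23; iterating: f(2)=-23, f(3)=-118, f(4)=187, f(5)=167, f(6)=-728, f(7)=227, f(8)=1957, f(9)=-2638, f(10)=-3233, f(11)=11147, f(12)=-1448; answer -1448

-1448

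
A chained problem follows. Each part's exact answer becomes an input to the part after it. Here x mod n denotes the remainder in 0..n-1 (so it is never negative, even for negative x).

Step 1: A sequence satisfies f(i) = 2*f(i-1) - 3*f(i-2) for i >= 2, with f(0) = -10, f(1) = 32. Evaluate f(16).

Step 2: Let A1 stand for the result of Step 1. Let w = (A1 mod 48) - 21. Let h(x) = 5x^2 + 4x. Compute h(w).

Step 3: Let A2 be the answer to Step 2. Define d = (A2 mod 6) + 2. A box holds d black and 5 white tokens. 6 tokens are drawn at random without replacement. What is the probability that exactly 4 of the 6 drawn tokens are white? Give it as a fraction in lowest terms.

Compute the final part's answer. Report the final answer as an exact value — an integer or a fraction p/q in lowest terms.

Step 1: f(2) = 2*(32) - 3*(-10) = 94; iterating: f(2)=94, f(3)=92, f(4)=-98, f(5)=-472, f(6)=-650, f(7)=116, f(8)=2182, f(9)=4016, f(10)=1486, f(11)=-9076, f(12)=-22610, f(13)=-17992, f(14)=31846, f(15)=117668, f(16)=139798; answer 139798
Step 2: A1 = 139798; w = 1; 5*(1)^2 + 4*(1)^1 = (5) + (4) = 9; answer 9
Step 3: A2 = 9; d = 5; total draws C(10,6) = 210; favorable C(5,4)*C(5,2) = 50; P = 5/21; answer 5/21

5/21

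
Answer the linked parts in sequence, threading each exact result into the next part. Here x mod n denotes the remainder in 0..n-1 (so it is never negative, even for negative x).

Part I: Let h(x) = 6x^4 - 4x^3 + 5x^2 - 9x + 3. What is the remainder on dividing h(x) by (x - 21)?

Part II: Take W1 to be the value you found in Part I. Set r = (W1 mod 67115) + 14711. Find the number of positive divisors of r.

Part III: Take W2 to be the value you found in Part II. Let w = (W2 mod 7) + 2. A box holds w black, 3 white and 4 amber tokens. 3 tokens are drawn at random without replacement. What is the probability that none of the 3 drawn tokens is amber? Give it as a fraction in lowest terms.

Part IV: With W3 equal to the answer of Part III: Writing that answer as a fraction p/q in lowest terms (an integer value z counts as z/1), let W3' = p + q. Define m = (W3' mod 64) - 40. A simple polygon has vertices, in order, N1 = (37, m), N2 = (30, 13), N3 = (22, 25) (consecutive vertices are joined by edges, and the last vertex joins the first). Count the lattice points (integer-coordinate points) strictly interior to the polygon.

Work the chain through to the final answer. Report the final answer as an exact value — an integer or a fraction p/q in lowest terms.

63

Part I: remainder = value at the root: 6*(21)^4 - 4*(21)^3 + 5*(21)^2 - 9*(21)^1 + 3 = (1166886) + (-37044) + (2205) + (-189) + (3) = 1131861; answer 1131861
Part II: W1 = 1131861; r = 72732; 72732 = 2^2 * 3 * 11 * 19 * 29; number of divisors = (2+1) * (1+1) * (1+1) * (1+1) * (1+1) = 48; answer 48
Part III: W2 = 48; w = 8; total draws C(15,3) = 455; favorable C(11,3) = 165; P = 33/91; answer 33/91
Part IV: W3 = 33/91; threaded value p + q = 124; m = 20; cross terms: (37*13 - 30*20)=-119, (30*25 - 22*13)=464, (22*20 - 37*25)=-485; twice the area = |-140| = 140; area = 70; boundary points = 7 + 4 + 5 = 16; strictly interior points = area - boundary/2 + 1 = 63; answer 63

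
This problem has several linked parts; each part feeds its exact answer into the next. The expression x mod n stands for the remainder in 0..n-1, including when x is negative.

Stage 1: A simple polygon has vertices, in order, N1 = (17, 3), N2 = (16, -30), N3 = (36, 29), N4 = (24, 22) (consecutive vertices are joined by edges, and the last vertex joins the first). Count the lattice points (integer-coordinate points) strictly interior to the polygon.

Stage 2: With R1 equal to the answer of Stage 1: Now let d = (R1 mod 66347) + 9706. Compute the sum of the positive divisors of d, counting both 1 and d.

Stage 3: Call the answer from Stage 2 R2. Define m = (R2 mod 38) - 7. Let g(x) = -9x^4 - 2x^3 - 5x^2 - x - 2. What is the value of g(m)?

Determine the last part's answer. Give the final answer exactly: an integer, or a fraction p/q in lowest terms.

Stage 1: cross terms: (17*-30 - 16*3)=-558, (16*29 - 36*-30)=1544, (36*22 - 24*29)=96, (24*3 - 17*22)=-302; twice the area = |780| = 780; area = 390; boundary points = 1 + 1 + 1 + 1 = 4; strictly interior points = area - boundary/2 + 1 = 389; answer 389
Stage 2: R1 = 389; d = 10095; 10095 = 3 * 5 * 673; sigma = (1 + 3) * (1 + 5) * (1 + 673) = 4 * 6 * 674 = 16176; answer 16176
Stage 3: R2 = 16176; m = 19; -9*(19)^4 - 2*(19)^3 - 5*(19)^2 - 1*(19)^1 - 2 = (-1172889) + (-13718) + (-1805) + (-19) + (-2) = -1188433; answer -1188433

-1188433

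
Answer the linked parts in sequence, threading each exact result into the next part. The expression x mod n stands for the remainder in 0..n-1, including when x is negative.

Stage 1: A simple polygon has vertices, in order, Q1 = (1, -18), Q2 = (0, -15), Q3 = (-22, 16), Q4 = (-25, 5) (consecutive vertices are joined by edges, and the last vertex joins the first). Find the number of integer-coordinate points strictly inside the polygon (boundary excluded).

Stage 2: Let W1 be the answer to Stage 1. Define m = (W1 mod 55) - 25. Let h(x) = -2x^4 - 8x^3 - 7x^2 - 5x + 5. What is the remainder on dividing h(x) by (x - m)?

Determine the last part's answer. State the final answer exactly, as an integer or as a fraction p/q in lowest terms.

-1151

Stage 1: cross terms: (1*-15 - 0*-18)=-15, (0*16 - -22*-15)=-330, (-22*5 - -25*16)=290, (-25*-18 - 1*5)=445; twice the area = |390| = 390; area = 195; boundary points = 1 + 1 + 1 + 1 = 4; strictly interior points = area - boundary/2 + 1 = 194; answer 194
Stage 2: W1 = 194; m = 4; remainder = value at the root: -2*(4)^4 - 8*(4)^3 - 7*(4)^2 - 5*(4)^1 + 5 = (-512) + (-512) + (-112) + (-20) + (5) = -1151; answer -1151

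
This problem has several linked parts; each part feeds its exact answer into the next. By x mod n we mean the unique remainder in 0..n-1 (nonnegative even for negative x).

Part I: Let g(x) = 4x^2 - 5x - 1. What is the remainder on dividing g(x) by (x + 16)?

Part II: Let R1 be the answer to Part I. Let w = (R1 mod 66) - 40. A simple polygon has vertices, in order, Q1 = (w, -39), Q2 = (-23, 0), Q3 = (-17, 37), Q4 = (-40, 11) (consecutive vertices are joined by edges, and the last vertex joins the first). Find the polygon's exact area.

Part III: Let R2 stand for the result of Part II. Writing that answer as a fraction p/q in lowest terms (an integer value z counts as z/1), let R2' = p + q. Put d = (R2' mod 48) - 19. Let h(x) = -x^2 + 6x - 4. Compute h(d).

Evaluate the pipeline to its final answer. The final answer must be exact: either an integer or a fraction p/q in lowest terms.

Part I: remainder = value at the root: 4*(-16)^2 - 5*(-16)^1 - 1 = (1024) + (80) + (-1) = 1103; answer 1103
Part II: R1 = 1103; w = 7; cross terms: (7*0 - -23*-39)=-897, (-23*37 - -17*0)=-851, (-17*11 - -40*37)=1293, (-40*-39 - 7*11)=1483; twice the area = |1028| = 1028; area = 514; answer 514
Part III: R2 = 514; threaded value p + q = 515; d = 16; -1*(16)^2 + 6*(16)^1 - 4 = (-256) + (96) + (-4) = -164; answer -164

-164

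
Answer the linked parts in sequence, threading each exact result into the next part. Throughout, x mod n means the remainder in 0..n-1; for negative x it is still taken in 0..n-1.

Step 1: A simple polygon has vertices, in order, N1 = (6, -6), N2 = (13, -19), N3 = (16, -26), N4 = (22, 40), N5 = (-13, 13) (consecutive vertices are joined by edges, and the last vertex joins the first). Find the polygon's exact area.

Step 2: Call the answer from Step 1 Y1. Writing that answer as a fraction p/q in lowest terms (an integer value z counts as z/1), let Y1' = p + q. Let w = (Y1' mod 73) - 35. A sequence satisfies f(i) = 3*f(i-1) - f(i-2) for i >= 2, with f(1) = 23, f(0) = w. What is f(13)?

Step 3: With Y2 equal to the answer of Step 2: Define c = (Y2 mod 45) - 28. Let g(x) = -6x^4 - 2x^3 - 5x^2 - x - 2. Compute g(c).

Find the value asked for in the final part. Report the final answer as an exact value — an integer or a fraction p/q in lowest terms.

Step 1: cross terms: (6*-19 - 13*-6)=-36, (13*-26 - 16*-19)=-34, (16*40 - 22*-26)=1212, (22*13 - -13*40)=806, (-13*-6 - 6*13)=0; twice the area = |1948| = 1948; area = 974; answer 974
Step 2: Y1 = 974; threaded value p + q = 975; w = -9; f(2) = 3*(23) - 1*(-9) = 78; iterating: f(2)=78, f(3)=211, f(4)=555, f(5)=1454, f(6)=3807, f(7)=9967, f(8)=26094, f(9)=68315, f(10)=178851, f(11)=468238, f(12)=1225863, f(13)=3209351; answer 3209351
Step 3: Y2 = 3209351; c = 13; -6*(13)^4 - 2*(13)^3 - 5*(13)^2 - 1*(13)^1 - 2 = (-171366) + (-4394) + (-845) + (-13) + (-2) = -176620; answer -176620

-176620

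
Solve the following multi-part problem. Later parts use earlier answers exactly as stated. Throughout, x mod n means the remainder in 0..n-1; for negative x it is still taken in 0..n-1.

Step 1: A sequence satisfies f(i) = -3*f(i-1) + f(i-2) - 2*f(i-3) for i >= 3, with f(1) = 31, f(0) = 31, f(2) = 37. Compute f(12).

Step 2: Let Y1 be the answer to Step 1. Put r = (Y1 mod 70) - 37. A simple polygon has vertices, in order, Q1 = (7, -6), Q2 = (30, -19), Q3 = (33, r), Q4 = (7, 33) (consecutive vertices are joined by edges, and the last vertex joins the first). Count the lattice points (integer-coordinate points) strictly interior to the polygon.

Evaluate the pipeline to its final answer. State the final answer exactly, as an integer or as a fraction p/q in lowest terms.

Step 1: f(3) = -3*(37) + 1*(31) - 2*(31) = -142; iterating: f(3)=-142, f(4)=401, f(5)=-1419, f(6)=4942, f(7)=-17047, f(8)=58921, f(9)=-203694, f(10)=704097, f(11)=-2433827, f(12)=8412966; answer 8412966
Step 2: Y1 = 8412966; r = -21; cross terms: (7*-19 - 30*-6)=47, (30*-21 - 33*-19)=-3, (33*33 - 7*-21)=1236, (7*-6 - 7*33)=-273; twice the area = |1007| = 1007; area = 1007/2; boundary points = 1 + 1 + 2 + 39 = 43; strictly interior points = area - boundary/2 + 1 = 483; answer 483

483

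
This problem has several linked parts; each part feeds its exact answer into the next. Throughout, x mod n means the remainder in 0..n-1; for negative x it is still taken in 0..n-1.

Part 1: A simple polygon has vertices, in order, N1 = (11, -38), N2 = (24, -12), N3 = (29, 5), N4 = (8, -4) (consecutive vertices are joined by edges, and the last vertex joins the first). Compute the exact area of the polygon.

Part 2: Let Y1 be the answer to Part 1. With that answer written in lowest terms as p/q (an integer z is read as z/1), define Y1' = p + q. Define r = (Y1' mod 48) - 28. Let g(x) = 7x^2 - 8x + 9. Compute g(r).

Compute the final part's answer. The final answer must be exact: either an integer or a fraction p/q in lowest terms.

144

Part 1: cross terms: (11*-12 - 24*-38)=780, (24*5 - 29*-12)=468, (29*-4 - 8*5)=-156, (8*-38 - 11*-4)=-260; twice the area = |832| = 832; area = 416; answer 416
Part 2: Y1 = 416; threaded value p + q = 417; r = 5; 7*(5)^2 - 8*(5)^1 + 9 = (175) + (-40) + (9) = 144; answer 144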